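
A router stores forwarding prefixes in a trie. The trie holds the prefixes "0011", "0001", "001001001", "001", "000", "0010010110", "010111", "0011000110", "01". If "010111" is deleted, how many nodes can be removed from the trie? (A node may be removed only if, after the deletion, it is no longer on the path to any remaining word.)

After clearing the end-marker at "010111", prune upward until reaching a node still needed by another word.
The suffix "0111" (4 nodes) is used only by "010111"; "01" is itself a stored word, so pruning stops there.
Nodes removed: 4

4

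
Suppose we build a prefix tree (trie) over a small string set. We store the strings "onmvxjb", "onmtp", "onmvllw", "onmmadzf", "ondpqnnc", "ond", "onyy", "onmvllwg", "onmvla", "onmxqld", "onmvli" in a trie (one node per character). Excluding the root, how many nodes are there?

32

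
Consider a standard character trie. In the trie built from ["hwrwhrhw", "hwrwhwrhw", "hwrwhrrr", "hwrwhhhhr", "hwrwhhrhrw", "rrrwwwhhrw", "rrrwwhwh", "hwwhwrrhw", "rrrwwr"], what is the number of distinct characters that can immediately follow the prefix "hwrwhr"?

The children of the "hwrwhr" node are the distinct next characters among strings starting with "hwrwhr".
Distinct next characters after "hwrwhr": h, r.
That node has 2 child edges.

2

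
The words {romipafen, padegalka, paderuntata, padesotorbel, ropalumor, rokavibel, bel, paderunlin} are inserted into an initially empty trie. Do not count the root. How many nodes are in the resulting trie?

53

Insert word by word; a character creates a node only if that edge doesn't already exist:
  "romipafen" → 9 new (r, o, m, i, p, a, f, e, n)
  "padegalka" → 9 new (p, a, d, e, g, a, l, k, a)
  "paderuntata" → prefix "pade" already present; 7 new (r, u, n, t, a, t, a)
  "padesotorbel" → prefix "pade" already present; 8 new (s, o, t, o, r, b, e, l)
  "ropalumor" → prefix "ro" already present; 7 new (p, a, l, u, m, o, r)
  "rokavibel" → prefix "ro" already present; 7 new (k, a, v, i, b, e, l)
  "bel" → 3 new (b, e, l)
  "paderunlin" → prefix "paderun" already present; 3 new (l, i, n)
Total nodes = 9 + 9 + 7 + 8 + 7 + 7 + 3 + 3 = 53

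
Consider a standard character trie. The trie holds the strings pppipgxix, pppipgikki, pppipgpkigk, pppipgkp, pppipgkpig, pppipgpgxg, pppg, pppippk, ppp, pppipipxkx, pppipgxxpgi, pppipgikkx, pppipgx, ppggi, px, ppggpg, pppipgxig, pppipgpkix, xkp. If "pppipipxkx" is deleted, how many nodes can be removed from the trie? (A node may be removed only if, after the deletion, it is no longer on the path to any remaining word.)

5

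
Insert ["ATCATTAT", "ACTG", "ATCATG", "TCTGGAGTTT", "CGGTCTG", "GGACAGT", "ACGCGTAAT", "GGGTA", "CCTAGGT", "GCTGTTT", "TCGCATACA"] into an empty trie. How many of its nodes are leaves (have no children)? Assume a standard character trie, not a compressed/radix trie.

11

A leaf is a node with no children — equivalently, the end of a word that is not a proper prefix of any other stored word.
Those words: "ACGCGTAAT", "ACTG", "ATCATG", "ATCATTAT", "CCTAGGT", "CGGTCTG", "GCTGTTT", "GGACAGT", "GGGTA", "TCGCATACA", "TCTGGAGTTT"
Leaf count: 11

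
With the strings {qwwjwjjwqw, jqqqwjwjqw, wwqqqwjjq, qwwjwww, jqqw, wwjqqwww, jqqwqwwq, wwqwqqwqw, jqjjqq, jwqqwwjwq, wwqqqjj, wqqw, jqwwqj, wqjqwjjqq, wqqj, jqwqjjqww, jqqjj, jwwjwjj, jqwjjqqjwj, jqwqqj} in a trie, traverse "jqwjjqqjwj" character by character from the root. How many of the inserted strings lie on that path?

1

Check each prefix of "jqwjjqqjwj" against the stored set — each match is an end-marker on the path.
Prefixes of the query that are stored words: "jqwjjqqjwj"
Count: 1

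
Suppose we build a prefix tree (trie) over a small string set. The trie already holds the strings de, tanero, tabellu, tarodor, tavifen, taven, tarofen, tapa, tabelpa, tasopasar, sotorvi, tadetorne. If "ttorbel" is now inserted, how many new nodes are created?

6

"t" is already a path in the trie; the remaining "torbel" must be added.
New nodes needed: |"ttorbel"| − 1 = 7 − 1 = 6.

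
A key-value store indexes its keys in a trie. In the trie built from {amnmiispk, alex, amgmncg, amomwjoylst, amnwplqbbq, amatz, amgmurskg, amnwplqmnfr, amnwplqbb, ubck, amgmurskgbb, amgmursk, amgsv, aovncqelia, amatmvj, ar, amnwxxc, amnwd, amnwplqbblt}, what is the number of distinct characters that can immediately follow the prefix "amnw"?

3

Walk "amnw" from the root, arriving at one node.
Characters that immediately follow "amnw" among the stored strings: {d, p, x}.
That node has 3 child edges.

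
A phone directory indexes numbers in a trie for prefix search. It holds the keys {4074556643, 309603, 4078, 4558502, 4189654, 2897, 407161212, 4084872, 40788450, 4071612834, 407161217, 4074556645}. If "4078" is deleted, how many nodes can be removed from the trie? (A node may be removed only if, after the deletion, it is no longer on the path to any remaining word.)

Walk "4078" from the leaf back toward the root, removing each node that no remaining word uses.
Every node on "4078" is still needed (e.g. by "40788450"), so nothing is freed.
Nodes removed: 0

0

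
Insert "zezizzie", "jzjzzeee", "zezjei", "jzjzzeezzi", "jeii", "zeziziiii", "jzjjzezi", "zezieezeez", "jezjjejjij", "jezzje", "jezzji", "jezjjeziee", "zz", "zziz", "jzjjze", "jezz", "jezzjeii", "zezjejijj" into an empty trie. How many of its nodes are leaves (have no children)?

14

Leaves are exactly the stored words that no other stored word extends.
Those words: "jeii", "jezjjejjij", "jezjjeziee", "jezzjeii", "jezzji", "jzjjzezi", "jzjzzeee", "jzjzzeezzi", "zezieezeez", "zeziziiii", "zezizzie", "zezjei", "zezjejijj", "zziz"
Leaf count: 14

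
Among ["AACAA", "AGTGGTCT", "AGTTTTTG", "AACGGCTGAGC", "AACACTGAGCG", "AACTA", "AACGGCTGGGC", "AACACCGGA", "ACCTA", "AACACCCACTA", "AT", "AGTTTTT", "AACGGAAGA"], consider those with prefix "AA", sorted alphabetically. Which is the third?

AACACCGGA

Words with prefix "AA", in lexicographic order: "AACAA", "AACACCCACTA", "AACACCGGA", "AACACTGAGCG", "AACGGAAGA", "AACGGCTGAGC", "AACGGCTGGGC", "AACTA"
Position 3: AACACCGGA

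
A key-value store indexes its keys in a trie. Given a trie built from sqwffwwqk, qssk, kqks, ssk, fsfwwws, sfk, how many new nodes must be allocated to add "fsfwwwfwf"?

The longest prefix of "fsfwwwfwf" already in the trie is "fsfwww" (length 6).
New nodes needed: |"fsfwwwfwf"| − 6 = 9 − 6 = 3.

3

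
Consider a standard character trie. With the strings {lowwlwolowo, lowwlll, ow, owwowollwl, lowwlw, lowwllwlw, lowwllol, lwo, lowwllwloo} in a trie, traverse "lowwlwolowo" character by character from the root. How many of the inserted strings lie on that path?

2

Traverse "lowwlwolowo" character by character; count nodes along the way that are marked as word ends.
Prefixes of the query that are stored words: "lowwlw", "lowwlwolowo"
Count: 2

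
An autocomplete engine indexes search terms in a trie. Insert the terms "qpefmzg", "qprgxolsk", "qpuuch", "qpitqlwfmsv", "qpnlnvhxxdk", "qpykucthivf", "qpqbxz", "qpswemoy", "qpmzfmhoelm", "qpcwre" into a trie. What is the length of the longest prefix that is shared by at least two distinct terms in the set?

2

Equivalently: take the maximum, over all pairs, of their longest common prefix length.
"qpcwre" and "qpefmzg" agree on "qp" (2 characters) before diverging; nothing deeper is shared.
Longest shared-prefix length: 2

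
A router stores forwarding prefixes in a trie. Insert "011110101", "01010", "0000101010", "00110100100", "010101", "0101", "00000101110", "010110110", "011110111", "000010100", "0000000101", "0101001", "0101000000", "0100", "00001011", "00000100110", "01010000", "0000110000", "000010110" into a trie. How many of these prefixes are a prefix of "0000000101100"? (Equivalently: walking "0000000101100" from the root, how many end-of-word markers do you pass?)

Walk "0000000101100" from the root; an end-of-word marker is hit whenever a stored word is a prefix of "0000000101100".
Prefixes of the query that are stored words: "0000000101"
Count: 1

1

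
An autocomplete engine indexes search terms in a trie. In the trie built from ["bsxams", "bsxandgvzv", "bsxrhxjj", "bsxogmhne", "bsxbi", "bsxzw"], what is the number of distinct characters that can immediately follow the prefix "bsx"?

Follow the path "bsx" to its node, then look at its outgoing edges.
Characters that immediately follow "bsx" among the stored strings: {a, b, o, r, z}.
That node has 5 child edges.

5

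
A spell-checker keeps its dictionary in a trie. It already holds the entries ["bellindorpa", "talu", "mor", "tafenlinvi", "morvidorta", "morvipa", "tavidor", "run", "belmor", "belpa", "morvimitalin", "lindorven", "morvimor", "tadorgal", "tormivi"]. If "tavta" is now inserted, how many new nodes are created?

2

Walking "tavta" from the root, the first 3 characters ("tav") follow existing edges; "t" is the first miss.
New nodes needed: |"tavta"| − 3 = 5 − 3 = 2.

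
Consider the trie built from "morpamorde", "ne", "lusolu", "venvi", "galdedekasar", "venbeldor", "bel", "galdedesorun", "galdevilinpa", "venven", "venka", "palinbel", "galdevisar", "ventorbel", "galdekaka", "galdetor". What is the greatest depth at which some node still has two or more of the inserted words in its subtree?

7

Look for the deepest trie node that still has at least two words in its subtree.
e.g. "galdedekasar" and "galdedesorun" share the prefix "galdede" of length 7; no pair shares a longer one.
Longest shared-prefix length: 7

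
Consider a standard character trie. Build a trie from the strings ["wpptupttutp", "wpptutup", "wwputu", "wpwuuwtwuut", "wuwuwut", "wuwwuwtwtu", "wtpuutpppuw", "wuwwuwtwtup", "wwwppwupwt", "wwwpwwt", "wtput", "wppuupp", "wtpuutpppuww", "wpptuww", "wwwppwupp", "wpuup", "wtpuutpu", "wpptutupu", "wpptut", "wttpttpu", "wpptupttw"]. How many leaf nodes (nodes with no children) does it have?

Leaves are exactly the stored words that no other stored word extends.
Those words: "wpptupttutp", "wpptupttw", "wpptutupu", "wpptuww", "wppuupp", "wpuup", "wpwuuwtwuut", "wtput", "wtpuutpppuww", "wtpuutpu", "wttpttpu", "wuwuwut", "wuwwuwtwtup", "wwputu", "wwwppwupp", "wwwppwupwt", "wwwpwwt"
Leaf count: 17

17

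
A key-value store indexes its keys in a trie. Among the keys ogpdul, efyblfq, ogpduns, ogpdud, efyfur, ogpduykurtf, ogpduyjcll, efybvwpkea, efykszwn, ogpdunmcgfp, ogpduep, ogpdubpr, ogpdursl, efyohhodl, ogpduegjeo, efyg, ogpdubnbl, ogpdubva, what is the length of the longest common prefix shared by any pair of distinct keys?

6

Equivalently: take the maximum, over all pairs, of their longest common prefix length.
"ogpdubnbl" and "ogpdubpr" agree on "ogpdub" (6 characters) before diverging; nothing deeper is shared.
Longest shared-prefix length: 6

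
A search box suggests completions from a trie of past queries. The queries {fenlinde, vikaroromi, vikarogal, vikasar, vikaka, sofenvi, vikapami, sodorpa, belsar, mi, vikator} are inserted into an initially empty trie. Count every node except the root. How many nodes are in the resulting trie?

Insert word by word; a character creates a node only if that edge doesn't already exist:
  "fenlinde" → 8 new (f, e, n, l, i, n, d, e)
  "vikaroromi" → 10 new (v, i, k, a, r, o, r, o, m, i)
  "vikarogal" → prefix "vikaro" already present; 3 new (g, a, l)
  "vikasar" → prefix "vika" already present; 3 new (s, a, r)
  "vikaka" → prefix "vika" already present; 2 new (k, a)
  "sofenvi" → 7 new (s, o, f, e, n, v, i)
  "vikapami" → prefix "vika" already present; 4 new (p, a, m, i)
  "sodorpa" → prefix "so" already present; 5 new (d, o, r, p, a)
  "belsar" → 6 new (b, e, l, s, a, r)
  "mi" → 2 new (m, i)
  "vikator" → prefix "vika" already present; 3 new (t, o, r)
Total nodes = 8 + 10 + 3 + 3 + 2 + 7 + 4 + 5 + 6 + 2 + 3 = 53

53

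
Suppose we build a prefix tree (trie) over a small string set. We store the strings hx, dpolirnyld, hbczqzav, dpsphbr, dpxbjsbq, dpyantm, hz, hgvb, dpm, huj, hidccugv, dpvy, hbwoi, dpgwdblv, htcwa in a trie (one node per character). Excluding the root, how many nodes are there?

For each word, the new-node count is its length minus the longest prefix already in the trie:
  "hx" → 2 new (h, x)
  "dpolirnyld" → 10 new (d, p, o, l, i, r, n, y, l, d)
  "hbczqzav" → prefix "h" already present; 7 new (b, c, z, q, z, a, v)
  "dpsphbr" → prefix "dp" already present; 5 new (s, p, h, b, r)
  "dpxbjsbq" → prefix "dp" already present; 6 new (x, b, j, s, b, q)
  "dpyantm" → prefix "dp" already present; 5 new (y, a, n, t, m)
  "hz" → prefix "h" already present; 1 new (z)
  "hgvb" → prefix "h" already present; 3 new (g, v, b)
  "dpm" → prefix "dp" already present; 1 new (m)
  "huj" → prefix "h" already present; 2 new (u, j)
  "hidccugv" → prefix "h" already present; 7 new (i, d, c, c, u, g, v)
  "dpvy" → prefix "dp" already present; 2 new (v, y)
  "hbwoi" → prefix "hb" already present; 3 new (w, o, i)
  "dpgwdblv" → prefix "dp" already present; 6 new (g, w, d, b, l, v)
  "htcwa" → prefix "h" already present; 4 new (t, c, w, a)
Total nodes = 2 + 10 + 7 + 5 + 6 + 5 + 1 + 3 + 1 + 2 + 7 + 2 + 3 + 6 + 4 = 64

64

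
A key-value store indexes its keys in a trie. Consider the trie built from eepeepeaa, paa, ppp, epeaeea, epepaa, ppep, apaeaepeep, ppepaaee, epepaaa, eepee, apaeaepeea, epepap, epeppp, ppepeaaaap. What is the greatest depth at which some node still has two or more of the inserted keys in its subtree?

9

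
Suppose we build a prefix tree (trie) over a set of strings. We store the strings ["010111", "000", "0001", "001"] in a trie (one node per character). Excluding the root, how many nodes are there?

10

Count nodes per top-level branch (shared prefixes stored once):
  '0'-branch (000, 0001, 001, 010111): 10 nodes
Sum: 10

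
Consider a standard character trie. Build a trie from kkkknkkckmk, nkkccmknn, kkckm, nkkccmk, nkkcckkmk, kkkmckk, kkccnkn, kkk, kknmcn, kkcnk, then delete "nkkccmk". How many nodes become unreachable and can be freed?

Walk "nkkccmk" from the leaf back toward the root, removing each node that no remaining word uses.
Every node on "nkkccmk" is still needed (e.g. by "nkkccmknn"), so nothing is freed.
Nodes removed: 0

0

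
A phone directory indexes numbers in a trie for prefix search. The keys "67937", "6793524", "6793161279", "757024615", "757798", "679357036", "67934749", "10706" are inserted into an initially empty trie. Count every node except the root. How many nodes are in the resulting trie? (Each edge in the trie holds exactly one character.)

39

Count nodes per top-level branch (shared prefixes stored once):
  '1'-branch (10706): 5 nodes
  '6'-branch (6793161279, 67934749, 6793524, 679357036, 67937): 22 nodes
  '7'-branch (757024615, 757798): 12 nodes
Sum: 39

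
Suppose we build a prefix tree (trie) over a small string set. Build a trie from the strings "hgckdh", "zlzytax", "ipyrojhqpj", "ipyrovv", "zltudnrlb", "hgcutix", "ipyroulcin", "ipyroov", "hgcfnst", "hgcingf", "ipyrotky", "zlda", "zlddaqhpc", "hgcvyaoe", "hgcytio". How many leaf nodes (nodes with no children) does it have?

A leaf is a node with no children — equivalently, the end of a word that is not a proper prefix of any other stored word.
Those words: "hgcfnst", "hgcingf", "hgckdh", "hgcutix", "hgcvyaoe", "hgcytio", "ipyrojhqpj", "ipyroov", "ipyrotky", "ipyroulcin", "ipyrovv", "zlda", "zlddaqhpc", "zltudnrlb", "zlzytax"
Leaf count: 15

15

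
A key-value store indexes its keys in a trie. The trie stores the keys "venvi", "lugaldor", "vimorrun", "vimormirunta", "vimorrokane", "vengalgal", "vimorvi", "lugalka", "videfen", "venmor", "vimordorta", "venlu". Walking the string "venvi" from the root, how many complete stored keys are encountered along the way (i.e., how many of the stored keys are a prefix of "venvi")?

Traverse "venvi" character by character; count nodes along the way that are marked as word ends.
Prefixes of the query that are stored words: "venvi"
Count: 1

1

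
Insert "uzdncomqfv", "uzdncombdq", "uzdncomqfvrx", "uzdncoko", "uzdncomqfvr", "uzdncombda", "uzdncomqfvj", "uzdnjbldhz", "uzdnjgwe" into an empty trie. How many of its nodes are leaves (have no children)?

7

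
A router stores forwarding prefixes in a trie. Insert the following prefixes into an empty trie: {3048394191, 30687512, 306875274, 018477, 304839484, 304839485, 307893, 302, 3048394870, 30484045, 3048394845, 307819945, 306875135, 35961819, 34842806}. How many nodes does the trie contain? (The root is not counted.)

61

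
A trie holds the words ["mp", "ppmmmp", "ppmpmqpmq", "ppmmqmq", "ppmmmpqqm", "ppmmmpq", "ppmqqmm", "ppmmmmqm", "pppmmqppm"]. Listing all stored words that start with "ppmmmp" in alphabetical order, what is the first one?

Filter for "ppmmmp…" and sort: "ppmmmp", "ppmmmpq", "ppmmmpqqm"
Position 1: ppmmmp

ppmmmp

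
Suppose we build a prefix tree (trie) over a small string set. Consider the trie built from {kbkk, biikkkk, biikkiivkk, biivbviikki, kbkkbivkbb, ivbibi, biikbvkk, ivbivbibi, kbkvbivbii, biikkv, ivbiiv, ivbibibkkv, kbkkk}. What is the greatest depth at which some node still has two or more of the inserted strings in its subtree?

6

Look for the deepest trie node that still has at least two words in its subtree.
"ivbibi" and "ivbibibkkv" agree on "ivbibi" (6 characters) before diverging; nothing deeper is shared.
Longest shared-prefix length: 6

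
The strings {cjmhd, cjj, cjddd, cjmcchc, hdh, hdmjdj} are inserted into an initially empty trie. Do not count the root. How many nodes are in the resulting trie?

Count nodes per top-level branch (shared prefixes stored once):
  'c'-branch (cjddd, cjj, cjmcchc, cjmhd): 13 nodes
  'h'-branch (hdh, hdmjdj): 7 nodes
Sum: 20

20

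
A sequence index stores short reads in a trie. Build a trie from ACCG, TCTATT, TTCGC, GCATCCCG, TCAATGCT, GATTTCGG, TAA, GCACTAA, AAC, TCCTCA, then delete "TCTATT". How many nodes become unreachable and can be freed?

A node on "TCTATT"'s path can go only if nothing else ends at it or branches off below it.
The suffix "TATT" (4 nodes) is used only by "TCTATT"; the node for "TC" still has the child "A", so pruning stops there.
Nodes removed: 4

4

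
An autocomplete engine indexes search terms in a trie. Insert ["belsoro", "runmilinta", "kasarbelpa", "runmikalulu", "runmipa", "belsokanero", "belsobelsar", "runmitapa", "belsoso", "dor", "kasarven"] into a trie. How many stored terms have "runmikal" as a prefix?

Filter for entries beginning with "runmikal":
Words under "runmikal": runmikalulu
Count: 1

1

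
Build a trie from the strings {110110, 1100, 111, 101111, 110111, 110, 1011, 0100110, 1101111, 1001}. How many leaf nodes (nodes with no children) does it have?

A leaf is a node with no children — equivalently, the end of a word that is not a proper prefix of any other stored word.
Those words: "0100110", "1001", "101111", "1100", "110110", "1101111", "111"
Leaf count: 7

7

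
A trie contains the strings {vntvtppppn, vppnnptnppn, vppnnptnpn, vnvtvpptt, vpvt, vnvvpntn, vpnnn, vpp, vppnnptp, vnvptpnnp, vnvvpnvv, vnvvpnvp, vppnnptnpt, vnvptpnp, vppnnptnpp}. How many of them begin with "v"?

Traverse to the node for "v", then collect every word in that subtree.
Words under "v": vntvtppppn, vnvptpnnp, vnvptpnp, vnvtvpptt, vnvvpntn, vnvvpnvp, vnvvpnvv, vpnnn, vpp, vppnnptnpn, vppnnptnpp, vppnnptnppn, vppnnptnpt, vppnnptp, vpvt
Count: 15

15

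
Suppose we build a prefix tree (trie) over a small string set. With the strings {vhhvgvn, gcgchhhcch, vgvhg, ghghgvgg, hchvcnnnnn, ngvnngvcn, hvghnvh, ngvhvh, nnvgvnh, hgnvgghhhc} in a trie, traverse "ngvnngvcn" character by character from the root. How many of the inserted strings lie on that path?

Traverse "ngvnngvcn" character by character; count nodes along the way that are marked as word ends.
Prefixes of the query that are stored words: "ngvnngvcn"
Count: 1

1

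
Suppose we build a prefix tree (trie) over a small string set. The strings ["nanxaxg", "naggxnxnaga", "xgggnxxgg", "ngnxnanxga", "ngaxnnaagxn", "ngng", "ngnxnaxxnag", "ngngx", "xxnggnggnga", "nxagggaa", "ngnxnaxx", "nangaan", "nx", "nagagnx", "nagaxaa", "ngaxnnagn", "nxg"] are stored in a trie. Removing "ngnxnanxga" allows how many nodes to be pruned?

A node on "ngnxnanxga"'s path can go only if nothing else ends at it or branches off below it.
The suffix "nxga" (4 nodes) is used only by "ngnxnanxga"; the node for "ngnxna" still has the child "x", so pruning stops there.
Nodes removed: 4

4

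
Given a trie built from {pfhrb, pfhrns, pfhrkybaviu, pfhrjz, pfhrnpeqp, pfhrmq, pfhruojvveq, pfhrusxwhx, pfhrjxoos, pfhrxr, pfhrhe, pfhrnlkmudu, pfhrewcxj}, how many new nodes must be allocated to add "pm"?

1

Walking "pm" from the root, the first 1 characters ("p") follow existing edges; "m" is the first miss.
So 2 − 1 = 1 new nodes.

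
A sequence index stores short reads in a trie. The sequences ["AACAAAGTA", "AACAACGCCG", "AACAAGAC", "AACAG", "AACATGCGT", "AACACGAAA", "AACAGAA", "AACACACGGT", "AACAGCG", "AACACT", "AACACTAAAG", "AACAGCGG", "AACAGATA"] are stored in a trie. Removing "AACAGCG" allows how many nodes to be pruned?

0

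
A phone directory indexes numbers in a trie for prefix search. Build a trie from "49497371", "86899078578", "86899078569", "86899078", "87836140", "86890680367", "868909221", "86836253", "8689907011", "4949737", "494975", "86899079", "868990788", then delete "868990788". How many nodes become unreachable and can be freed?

1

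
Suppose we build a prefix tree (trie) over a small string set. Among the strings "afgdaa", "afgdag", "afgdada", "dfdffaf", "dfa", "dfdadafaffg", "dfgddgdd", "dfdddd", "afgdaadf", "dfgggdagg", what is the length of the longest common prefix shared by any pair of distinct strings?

6

The deepest shared node is where two words last agree before diverging.
e.g. "afgdaa" and "afgdaadf" share the prefix "afgdaa" of length 6; no pair shares a longer one.
Longest shared-prefix length: 6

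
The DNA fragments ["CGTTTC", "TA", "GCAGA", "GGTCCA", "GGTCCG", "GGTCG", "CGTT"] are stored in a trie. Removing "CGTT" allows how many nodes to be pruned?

A node on "CGTT"'s path can go only if nothing else ends at it or branches off below it.
Every node on "CGTT" is still needed (e.g. by "CGTTTC"), so nothing is freed.
Nodes removed: 0

0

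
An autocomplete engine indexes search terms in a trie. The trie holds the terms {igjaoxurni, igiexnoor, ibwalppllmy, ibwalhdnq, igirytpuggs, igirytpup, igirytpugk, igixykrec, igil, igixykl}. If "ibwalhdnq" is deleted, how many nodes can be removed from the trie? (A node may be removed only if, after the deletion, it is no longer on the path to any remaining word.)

4

A node on "ibwalhdnq"'s path can go only if nothing else ends at it or branches off below it.
The suffix "hdnq" (4 nodes) is used only by "ibwalhdnq"; the node for "ibwal" still has the child "p", so pruning stops there.
Nodes removed: 4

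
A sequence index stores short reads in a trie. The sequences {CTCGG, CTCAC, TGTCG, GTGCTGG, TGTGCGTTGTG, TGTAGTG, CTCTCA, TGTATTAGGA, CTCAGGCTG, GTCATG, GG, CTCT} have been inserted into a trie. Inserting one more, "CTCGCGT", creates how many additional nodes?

3

Walking "CTCGCGT" from the root, the first 4 characters ("CTCG") follow existing edges; "C" is the first miss.
So 7 − 4 = 3 new nodes.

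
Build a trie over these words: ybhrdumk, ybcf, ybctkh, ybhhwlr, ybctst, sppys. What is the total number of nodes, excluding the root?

24

Insert word by word; a character creates a node only if that edge doesn't already exist:
  "ybhrdumk" → 8 new (y, b, h, r, d, u, m, k)
  "ybcf" → prefix "yb" already present; 2 new (c, f)
  "ybctkh" → prefix "ybc" already present; 3 new (t, k, h)
  "ybhhwlr" → prefix "ybh" already present; 4 new (h, w, l, r)
  "ybctst" → prefix "ybct" already present; 2 new (s, t)
  "sppys" → 5 new (s, p, p, y, s)
Total nodes = 8 + 2 + 3 + 4 + 2 + 5 = 24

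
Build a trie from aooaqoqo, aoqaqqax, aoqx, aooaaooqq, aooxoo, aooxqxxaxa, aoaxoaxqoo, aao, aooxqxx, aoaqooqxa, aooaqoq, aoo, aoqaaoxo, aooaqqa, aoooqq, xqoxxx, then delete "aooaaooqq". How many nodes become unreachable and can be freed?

After clearing the end-marker at "aooaaooqq", prune upward until reaching a node still needed by another word.
The suffix "aooqq" (5 nodes) is used only by "aooaaooqq"; the node for "aooa" still has the child "q", so pruning stops there.
Nodes removed: 5

5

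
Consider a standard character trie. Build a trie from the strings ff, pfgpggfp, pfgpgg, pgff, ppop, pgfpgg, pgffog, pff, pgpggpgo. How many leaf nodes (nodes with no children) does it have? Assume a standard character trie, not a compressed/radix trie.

Leaves are exactly the stored words that no other stored word extends.
Those words: "ff", "pff", "pfgpggfp", "pgffog", "pgfpgg", "pgpggpgo", "ppop"
Leaf count: 7

7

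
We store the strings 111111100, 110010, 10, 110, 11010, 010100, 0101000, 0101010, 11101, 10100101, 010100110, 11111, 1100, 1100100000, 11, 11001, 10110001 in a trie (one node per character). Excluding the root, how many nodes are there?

For each word, the new-node count is its length minus the longest prefix already in the trie:
  "111111100" → 9 new (1, 1, 1, 1, 1, 1, 1, 0, 0)
  "110010" → prefix "11" already present; 4 new (0, 0, 1, 0)
  "10" → prefix "1" already present; 1 new (0)
  "110" → prefix "110" already present; 0 new (none)
  "11010" → prefix "110" already present; 2 new (1, 0)
  "010100" → 6 new (0, 1, 0, 1, 0, 0)
  "0101000" → prefix "010100" already present; 1 new (0)
  "0101010" → prefix "01010" already present; 2 new (1, 0)
  "11101" → prefix "111" already present; 2 new (0, 1)
  "10100101" → prefix "10" already present; 6 new (1, 0, 0, 1, 0, 1)
  "010100110" → prefix "010100" already present; 3 new (1, 1, 0)
  "11111" → prefix "11111" already present; 0 new (none)
  "1100" → prefix "1100" already present; 0 new (none)
  "1100100000" → prefix "110010" already present; 4 new (0, 0, 0, 0)
  "11" → prefix "11" already present; 0 new (none)
  "11001" → prefix "11001" already present; 0 new (none)
  "10110001" → prefix "101" already present; 5 new (1, 0, 0, 0, 1)
Total nodes = 9 + 4 + 1 + 0 + 2 + 6 + 1 + 2 + 2 + 6 + 3 + 0 + 0 + 4 + 0 + 0 + 5 = 45

45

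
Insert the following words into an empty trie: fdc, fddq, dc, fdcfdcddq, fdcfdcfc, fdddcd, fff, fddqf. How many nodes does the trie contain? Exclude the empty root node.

21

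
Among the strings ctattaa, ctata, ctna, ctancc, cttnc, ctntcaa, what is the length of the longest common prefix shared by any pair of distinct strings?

Look for the deepest trie node that still has at least two words in its subtree.
e.g. "ctata" and "ctattaa" share the prefix "ctat" of length 4; no pair shares a longer one.
Longest shared-prefix length: 4

4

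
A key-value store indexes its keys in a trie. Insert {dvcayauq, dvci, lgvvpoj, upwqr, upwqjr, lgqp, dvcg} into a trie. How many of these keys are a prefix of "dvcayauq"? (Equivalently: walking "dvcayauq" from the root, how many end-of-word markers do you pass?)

1

Walk "dvcayauq" from the root; an end-of-word marker is hit whenever a stored word is a prefix of "dvcayauq".
Prefixes of the query that are stored words: "dvcayauq"
Count: 1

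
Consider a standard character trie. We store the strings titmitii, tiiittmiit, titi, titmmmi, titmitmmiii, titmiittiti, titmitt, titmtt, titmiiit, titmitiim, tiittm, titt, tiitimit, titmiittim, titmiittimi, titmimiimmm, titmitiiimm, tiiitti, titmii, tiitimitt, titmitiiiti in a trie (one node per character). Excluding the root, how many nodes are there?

Trace insertions, counting only characters that open a new branch:
  "titmitii" → 8 new (t, i, t, m, i, t, i, i)
  "tiiittmiit" → prefix "ti" already present; 8 new (i, i, t, t, m, i, i, t)
  "titi" → prefix "tit" already present; 1 new (i)
  "titmmmi" → prefix "titm" already present; 3 new (m, m, i)
  "titmitmmiii" → prefix "titmit" already present; 5 new (m, m, i, i, i)
  "titmiittiti" → prefix "titmi" already present; 6 new (i, t, t, i, t, i)
  "titmitt" → prefix "titmit" already present; 1 new (t)
  "titmtt" → prefix "titm" already present; 2 new (t, t)
  "titmiiit" → prefix "titmii" already present; 2 new (i, t)
  "titmitiim" → prefix "titmitii" already present; 1 new (m)
  "tiittm" → prefix "tii" already present; 3 new (t, t, m)
  "titt" → prefix "tit" already present; 1 new (t)
  "tiitimit" → prefix "tiit" already present; 4 new (i, m, i, t)
  "titmiittim" → prefix "titmiitti" already present; 1 new (m)
  "titmiittimi" → prefix "titmiittim" already present; 1 new (i)
  "titmimiimmm" → prefix "titmi" already present; 6 new (m, i, i, m, m, m)
  "titmitiiimm" → prefix "titmitii" already present; 3 new (i, m, m)
  "tiiitti" → prefix "tiiitt" already present; 1 new (i)
  "titmii" → prefix "titmii" already present; 0 new (none)
  "tiitimitt" → prefix "tiitimit" already present; 1 new (t)
  "titmitiiiti" → prefix "titmitiii" already present; 2 new (t, i)
Total nodes = 8 + 8 + 1 + 3 + 5 + 6 + 1 + 2 + 2 + 1 + 3 + 1 + 4 + 1 + 1 + 6 + 3 + 1 + 0 + 1 + 2 = 60

60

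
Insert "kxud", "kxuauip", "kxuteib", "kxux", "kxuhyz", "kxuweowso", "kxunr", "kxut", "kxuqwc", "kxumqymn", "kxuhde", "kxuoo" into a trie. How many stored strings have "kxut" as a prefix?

2

Filter for entries beginning with "kxut":
Words under "kxut": kxut, kxuteib
Count: 2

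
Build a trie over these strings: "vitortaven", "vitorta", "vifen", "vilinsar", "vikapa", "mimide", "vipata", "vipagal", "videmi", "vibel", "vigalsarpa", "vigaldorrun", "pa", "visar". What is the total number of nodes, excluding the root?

For each word, the new-node count is its length minus the longest prefix already in the trie:
  "vitortaven" → 10 new (v, i, t, o, r, t, a, v, e, n)
  "vitorta" → prefix "vitorta" already present; 0 new (none)
  "vifen" → prefix "vi" already present; 3 new (f, e, n)
  "vilinsar" → prefix "vi" already present; 6 new (l, i, n, s, a, r)
  "vikapa" → prefix "vi" already present; 4 new (k, a, p, a)
  "mimide" → 6 new (m, i, m, i, d, e)
  "vipata" → prefix "vi" already present; 4 new (p, a, t, a)
  "vipagal" → prefix "vipa" already present; 3 new (g, a, l)
  "videmi" → prefix "vi" already present; 4 new (d, e, m, i)
  "vibel" → prefix "vi" already present; 3 new (b, e, l)
  "vigalsarpa" → prefix "vi" already present; 8 new (g, a, l, s, a, r, p, a)
  "vigaldorrun" → prefix "vigal" already present; 6 new (d, o, r, r, u, n)
  "pa" → 2 new (p, a)
  "visar" → prefix "vi" already present; 3 new (s, a, r)
Total nodes = 10 + 0 + 3 + 6 + 4 + 6 + 4 + 3 + 4 + 3 + 8 + 6 + 2 + 3 = 62

62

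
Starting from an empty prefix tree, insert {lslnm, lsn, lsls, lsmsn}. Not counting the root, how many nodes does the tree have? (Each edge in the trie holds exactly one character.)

10

Trace insertions, counting only characters that open a new branch:
  "lslnm" → 5 new (l, s, l, n, m)
  "lsn" → prefix "ls" already present; 1 new (n)
  "lsls" → prefix "lsl" already present; 1 new (s)
  "lsmsn" → prefix "ls" already present; 3 new (m, s, n)
Total nodes = 5 + 1 + 1 + 3 = 10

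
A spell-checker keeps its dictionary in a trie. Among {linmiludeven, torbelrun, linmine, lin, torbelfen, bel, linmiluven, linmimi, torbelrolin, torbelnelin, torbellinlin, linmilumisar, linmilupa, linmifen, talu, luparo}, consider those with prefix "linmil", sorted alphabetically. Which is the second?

linmilumisar

Words with prefix "linmil", in lexicographic order: "linmiludeven", "linmilumisar", "linmilupa", "linmiluven"
The 2nd is linmilumisar.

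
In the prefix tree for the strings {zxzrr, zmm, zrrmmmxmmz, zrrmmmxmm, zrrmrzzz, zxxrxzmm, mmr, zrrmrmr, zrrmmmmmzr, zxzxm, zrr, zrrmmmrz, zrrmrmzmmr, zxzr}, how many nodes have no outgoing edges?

11

Leaves are exactly the stored words that no other stored word extends.
Those words: "mmr", "zmm", "zrrmmmmmzr", "zrrmmmrz", "zrrmmmxmmz", "zrrmrmr", "zrrmrmzmmr", "zrrmrzzz", "zxxrxzmm", "zxzrr", "zxzxm"
Leaf count: 11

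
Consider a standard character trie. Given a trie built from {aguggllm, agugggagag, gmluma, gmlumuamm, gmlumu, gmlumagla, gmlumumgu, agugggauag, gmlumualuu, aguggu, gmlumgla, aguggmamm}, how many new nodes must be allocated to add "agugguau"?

The longest prefix of "agugguau" already in the trie is "aguggu" (length 6).
New nodes needed: |"agugguau"| − 6 = 8 − 6 = 2.

2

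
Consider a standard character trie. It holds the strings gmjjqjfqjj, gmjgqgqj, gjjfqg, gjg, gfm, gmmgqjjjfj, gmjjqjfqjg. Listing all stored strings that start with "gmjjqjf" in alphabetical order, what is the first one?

gmjjqjfqjg

Words with prefix "gmjjqjf", in lexicographic order: "gmjjqjfqjg", "gmjjqjfqjj"
The 1st is gmjjqjfqjg.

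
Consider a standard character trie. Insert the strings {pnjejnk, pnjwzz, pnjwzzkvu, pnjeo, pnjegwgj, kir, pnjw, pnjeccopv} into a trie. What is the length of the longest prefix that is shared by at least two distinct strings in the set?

6

Look for the deepest trie node that still has at least two words in its subtree.
"pnjwzz" and "pnjwzzkvu" agree on "pnjwzz" (6 characters) before diverging; nothing deeper is shared.
Longest shared-prefix length: 6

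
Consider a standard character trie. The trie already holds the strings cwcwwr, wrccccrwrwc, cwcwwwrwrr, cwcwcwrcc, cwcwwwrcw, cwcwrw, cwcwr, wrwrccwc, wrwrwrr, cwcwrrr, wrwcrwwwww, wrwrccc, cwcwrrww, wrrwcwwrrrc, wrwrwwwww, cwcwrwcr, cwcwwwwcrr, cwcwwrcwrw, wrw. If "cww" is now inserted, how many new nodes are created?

The longest prefix of "cww" already in the trie is "cw" (length 2).
New nodes needed: |"cww"| − 2 = 3 − 2 = 1.

1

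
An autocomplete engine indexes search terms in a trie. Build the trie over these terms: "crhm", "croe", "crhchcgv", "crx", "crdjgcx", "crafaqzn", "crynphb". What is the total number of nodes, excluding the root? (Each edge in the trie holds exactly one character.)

28

Insert word by word; a character creates a node only if that edge doesn't already exist:
  "crhm" → 4 new (c, r, h, m)
  "croe" → prefix "cr" already present; 2 new (o, e)
  "crhchcgv" → prefix "crh" already present; 5 new (c, h, c, g, v)
  "crx" → prefix "cr" already present; 1 new (x)
  "crdjgcx" → prefix "cr" already present; 5 new (d, j, g, c, x)
  "crafaqzn" → prefix "cr" already present; 6 new (a, f, a, q, z, n)
  "crynphb" → prefix "cr" already present; 5 new (y, n, p, h, b)
Total nodes = 4 + 2 + 5 + 1 + 5 + 6 + 5 = 28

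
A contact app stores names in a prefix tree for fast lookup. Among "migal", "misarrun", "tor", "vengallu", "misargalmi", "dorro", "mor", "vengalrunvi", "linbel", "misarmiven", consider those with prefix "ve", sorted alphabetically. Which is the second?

Words with prefix "ve", in lexicographic order: "vengallu", "vengalrunvi"
The 2nd is vengalrunvi.

vengalrunvi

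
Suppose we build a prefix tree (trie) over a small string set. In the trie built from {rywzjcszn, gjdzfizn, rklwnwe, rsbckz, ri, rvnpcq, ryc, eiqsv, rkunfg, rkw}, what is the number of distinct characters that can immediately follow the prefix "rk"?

Walk "rk" from the root, arriving at one node.
Distinct next characters after "rk": l, u, w.
That node has 3 child edges.

3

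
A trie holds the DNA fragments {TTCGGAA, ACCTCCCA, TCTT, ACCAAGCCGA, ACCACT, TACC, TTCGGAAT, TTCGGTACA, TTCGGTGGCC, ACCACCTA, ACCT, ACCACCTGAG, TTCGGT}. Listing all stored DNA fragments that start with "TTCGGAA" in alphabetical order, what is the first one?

TTCGGAA

DFS of the "TTCGGAA" subtree visits, in order: "TTCGGAA", "TTCGGAAT"
The 1st is TTCGGAA.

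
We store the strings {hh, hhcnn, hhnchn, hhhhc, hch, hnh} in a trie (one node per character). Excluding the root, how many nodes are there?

16

For each word, the new-node count is its length minus the longest prefix already in the trie:
  "hh" → 2 new (h, h)
  "hhcnn" → prefix "hh" already present; 3 new (c, n, n)
  "hhnchn" → prefix "hh" already present; 4 new (n, c, h, n)
  "hhhhc" → prefix "hh" already present; 3 new (h, h, c)
  "hch" → prefix "h" already present; 2 new (c, h)
  "hnh" → prefix "h" already present; 2 new (n, h)
Total nodes = 2 + 3 + 4 + 3 + 2 + 2 = 16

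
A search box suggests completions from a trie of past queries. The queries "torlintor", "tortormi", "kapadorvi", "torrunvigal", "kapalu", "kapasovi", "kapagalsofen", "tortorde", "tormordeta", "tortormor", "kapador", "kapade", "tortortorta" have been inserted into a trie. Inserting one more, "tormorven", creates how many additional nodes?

"tormor" is already a path in the trie; the remaining "ven" must be added.
New nodes needed: |"tormorven"| − 6 = 9 − 6 = 3.

3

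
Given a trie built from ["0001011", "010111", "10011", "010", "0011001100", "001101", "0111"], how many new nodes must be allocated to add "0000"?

Walking "0000" from the root, the first 3 characters ("000") follow existing edges; "0" is the first miss.
So 4 − 3 = 1 new nodes.

1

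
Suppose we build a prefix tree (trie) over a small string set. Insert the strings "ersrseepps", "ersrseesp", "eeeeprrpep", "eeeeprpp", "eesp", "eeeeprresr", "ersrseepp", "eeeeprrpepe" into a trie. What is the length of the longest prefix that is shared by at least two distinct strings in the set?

Look for the deepest trie node that still has at least two words in its subtree.
"eeeeprrpep" and "eeeeprrpepe" agree on "eeeeprrpep" (10 characters) before diverging; nothing deeper is shared.
Longest shared-prefix length: 10

10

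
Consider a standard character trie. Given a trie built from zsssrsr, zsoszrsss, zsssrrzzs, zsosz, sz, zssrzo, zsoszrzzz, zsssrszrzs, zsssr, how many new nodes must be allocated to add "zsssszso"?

4

The longest prefix of "zsssszso" already in the trie is "zsss" (length 4).
Each of the 4 remaining characters creates one node.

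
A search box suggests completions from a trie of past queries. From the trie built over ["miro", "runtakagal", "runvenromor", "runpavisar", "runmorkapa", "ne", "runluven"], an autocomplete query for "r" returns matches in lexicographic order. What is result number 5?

runvenromor

Words with prefix "r", in lexicographic order: "runluven", "runmorkapa", "runpavisar", "runtakagal", "runvenromor"
Position 5: runvenromor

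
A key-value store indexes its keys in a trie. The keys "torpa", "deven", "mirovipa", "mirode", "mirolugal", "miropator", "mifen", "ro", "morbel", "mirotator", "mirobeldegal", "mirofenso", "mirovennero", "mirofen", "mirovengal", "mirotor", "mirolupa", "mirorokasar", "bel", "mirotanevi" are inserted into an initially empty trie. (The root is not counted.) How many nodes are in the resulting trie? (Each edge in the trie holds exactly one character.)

85

For each word, the new-node count is its length minus the longest prefix already in the trie:
  "torpa" → 5 new (t, o, r, p, a)
  "deven" → 5 new (d, e, v, e, n)
  "mirovipa" → 8 new (m, i, r, o, v, i, p, a)
  "mirode" → prefix "miro" already present; 2 new (d, e)
  "mirolugal" → prefix "miro" already present; 5 new (l, u, g, a, l)
  "miropator" → prefix "miro" already present; 5 new (p, a, t, o, r)
  "mifen" → prefix "mi" already present; 3 new (f, e, n)
  "ro" → 2 new (r, o)
  "morbel" → prefix "m" already present; 5 new (o, r, b, e, l)
  "mirotator" → prefix "miro" already present; 5 new (t, a, t, o, r)
  "mirobeldegal" → prefix "miro" already present; 8 new (b, e, l, d, e, g, a, l)
  "mirofenso" → prefix "miro" already present; 5 new (f, e, n, s, o)
  "mirovennero" → prefix "mirov" already present; 6 new (e, n, n, e, r, o)
  "mirofen" → prefix "mirofen" already present; 0 new (none)
  "mirovengal" → prefix "miroven" already present; 3 new (g, a, l)
  "mirotor" → prefix "mirot" already present; 2 new (o, r)
  "mirolupa" → prefix "mirolu" already present; 2 new (p, a)
  "mirorokasar" → prefix "miro" already present; 7 new (r, o, k, a, s, a, r)
  "bel" → 3 new (b, e, l)
  "mirotanevi" → prefix "mirota" already present; 4 new (n, e, v, i)
Total nodes = 5 + 5 + 8 + 2 + 5 + 5 + 3 + 2 + 5 + 5 + 8 + 5 + 6 + 0 + 3 + 2 + 2 + 7 + 3 + 4 = 85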